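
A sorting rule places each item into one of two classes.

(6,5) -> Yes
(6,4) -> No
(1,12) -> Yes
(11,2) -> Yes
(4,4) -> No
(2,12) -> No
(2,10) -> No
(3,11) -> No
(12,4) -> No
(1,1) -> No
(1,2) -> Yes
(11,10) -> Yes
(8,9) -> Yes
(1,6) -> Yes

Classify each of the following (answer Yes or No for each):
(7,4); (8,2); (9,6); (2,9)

Yes, No, Yes, Yes

The pattern is that an item is 'Yes' exactly when: sum is odd.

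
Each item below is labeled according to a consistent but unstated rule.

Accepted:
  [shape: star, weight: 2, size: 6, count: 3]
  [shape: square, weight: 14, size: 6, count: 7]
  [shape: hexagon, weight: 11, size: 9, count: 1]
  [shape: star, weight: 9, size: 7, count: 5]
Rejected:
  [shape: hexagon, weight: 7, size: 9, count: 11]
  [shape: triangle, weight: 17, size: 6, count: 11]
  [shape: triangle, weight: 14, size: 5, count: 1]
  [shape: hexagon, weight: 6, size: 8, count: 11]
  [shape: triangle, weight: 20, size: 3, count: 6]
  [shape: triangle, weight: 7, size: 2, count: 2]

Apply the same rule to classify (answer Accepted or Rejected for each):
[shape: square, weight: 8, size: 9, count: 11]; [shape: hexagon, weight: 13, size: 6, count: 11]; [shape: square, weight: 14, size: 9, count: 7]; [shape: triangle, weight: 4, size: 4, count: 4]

Rejected, Rejected, Accepted, Rejected

Rule: size ≥ 6 AND count ≤ 7. This holds for each 'Accepted' example and fails for each 'Rejected' one.
[shape: square, weight: 8, size: 9, count: 11]: size = 9, count = 11 — lacks this property, so Rejected. [shape: hexagon, weight: 13, size: 6, count: 11]: size = 6, count = 11 — lacks this property, so Rejected. [shape: square, weight: 14, size: 9, count: 7]: size = 9, count = 7 — checks out, so Accepted. [shape: triangle, weight: 4, size: 4, count: 4]: size = 4, count = 4 — lacks this property, so Rejected.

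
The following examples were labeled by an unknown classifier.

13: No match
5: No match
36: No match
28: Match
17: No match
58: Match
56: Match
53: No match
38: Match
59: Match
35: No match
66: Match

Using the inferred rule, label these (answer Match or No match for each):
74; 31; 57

Match, No match, Match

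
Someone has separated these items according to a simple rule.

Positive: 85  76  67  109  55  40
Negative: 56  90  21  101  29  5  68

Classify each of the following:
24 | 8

Rule: ≡ 1 (mod 3). This holds for each 'Positive' example and fails for each 'Negative' one.

Negative, Negative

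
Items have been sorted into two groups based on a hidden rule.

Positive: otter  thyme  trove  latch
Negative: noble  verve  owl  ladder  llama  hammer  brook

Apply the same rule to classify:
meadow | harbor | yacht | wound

Negative, Negative, Positive, Negative

One predicate separates the groups cleanly: contains 't'.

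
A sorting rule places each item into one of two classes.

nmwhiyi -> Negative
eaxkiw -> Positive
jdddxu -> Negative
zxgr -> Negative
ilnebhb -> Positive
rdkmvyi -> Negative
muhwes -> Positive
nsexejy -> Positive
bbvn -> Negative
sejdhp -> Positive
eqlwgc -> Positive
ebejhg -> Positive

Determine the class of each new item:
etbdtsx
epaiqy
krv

Positive, Positive, Negative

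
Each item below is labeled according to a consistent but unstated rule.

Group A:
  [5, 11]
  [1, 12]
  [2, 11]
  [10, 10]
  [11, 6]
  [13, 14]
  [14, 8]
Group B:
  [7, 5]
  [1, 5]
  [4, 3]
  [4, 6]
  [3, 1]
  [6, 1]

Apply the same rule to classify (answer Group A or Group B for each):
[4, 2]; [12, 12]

Group B, Group A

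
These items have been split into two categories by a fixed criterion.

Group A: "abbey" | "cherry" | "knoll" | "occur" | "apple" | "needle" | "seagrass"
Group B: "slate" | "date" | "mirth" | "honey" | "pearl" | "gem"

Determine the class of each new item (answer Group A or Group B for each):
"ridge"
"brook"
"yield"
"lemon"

Group B, Group A, Group B, Group B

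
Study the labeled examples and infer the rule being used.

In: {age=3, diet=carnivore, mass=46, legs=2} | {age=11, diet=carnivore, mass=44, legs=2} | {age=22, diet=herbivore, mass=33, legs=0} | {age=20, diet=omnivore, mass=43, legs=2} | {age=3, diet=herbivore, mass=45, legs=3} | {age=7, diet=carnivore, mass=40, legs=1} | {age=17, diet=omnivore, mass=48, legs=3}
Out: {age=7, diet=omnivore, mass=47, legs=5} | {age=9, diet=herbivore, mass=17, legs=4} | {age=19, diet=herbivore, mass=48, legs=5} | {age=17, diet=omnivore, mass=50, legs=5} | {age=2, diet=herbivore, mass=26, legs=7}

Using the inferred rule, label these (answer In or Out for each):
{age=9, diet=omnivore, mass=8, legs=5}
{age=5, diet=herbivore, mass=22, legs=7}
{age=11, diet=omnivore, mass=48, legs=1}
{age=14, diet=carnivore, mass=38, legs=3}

The classifier is using: legs ≤ 3.
{age=9, diet=omnivore, mass=8, legs=5}: legs = 5, does not satisfy this → Out.
{age=5, diet=herbivore, mass=22, legs=7}: legs = 7, does not satisfy this → Out.
{age=11, diet=omnivore, mass=48, legs=1}: legs = 1, matches → In.
{age=14, diet=carnivore, mass=38, legs=3}: legs = 3, matches → In.

Out, Out, In, In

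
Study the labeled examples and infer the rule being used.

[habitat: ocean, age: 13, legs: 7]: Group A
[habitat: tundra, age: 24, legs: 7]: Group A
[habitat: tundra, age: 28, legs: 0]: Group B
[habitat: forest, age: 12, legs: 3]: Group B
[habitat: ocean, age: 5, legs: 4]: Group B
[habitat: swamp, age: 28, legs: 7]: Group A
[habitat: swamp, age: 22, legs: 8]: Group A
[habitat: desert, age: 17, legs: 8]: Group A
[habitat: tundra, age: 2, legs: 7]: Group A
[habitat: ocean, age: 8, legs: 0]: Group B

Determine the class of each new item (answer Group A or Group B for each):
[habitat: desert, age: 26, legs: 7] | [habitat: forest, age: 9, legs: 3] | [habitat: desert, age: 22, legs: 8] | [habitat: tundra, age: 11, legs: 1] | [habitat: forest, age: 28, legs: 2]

Group A, Group B, Group A, Group B, Group B

The common property of the 'Group A' items is: legs ≥ 7. No 'Group B' item has it.
[habitat: desert, age: 26, legs: 7] — legs = 7, hence Group A.
[habitat: forest, age: 9, legs: 3] — legs = 3, hence Group B.
[habitat: desert, age: 22, legs: 8] — legs = 8, hence Group A.
[habitat: tundra, age: 11, legs: 1] — legs = 1, hence Group B.
[habitat: forest, age: 28, legs: 2] — legs = 2, hence Group B.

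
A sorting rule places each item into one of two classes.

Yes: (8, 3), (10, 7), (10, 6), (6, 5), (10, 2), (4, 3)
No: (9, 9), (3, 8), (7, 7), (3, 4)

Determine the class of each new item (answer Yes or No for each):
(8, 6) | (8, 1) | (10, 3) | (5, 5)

Yes, Yes, Yes, No

Every 'Yes' example satisfies: first is even. None of the 'No' examples do.
(8, 6): first 8, satisfies this → Yes. (8, 1): first 8, satisfies this → Yes. (10, 3): first 10, satisfies this → Yes. (5, 5): first 5, doesn't qualify → No.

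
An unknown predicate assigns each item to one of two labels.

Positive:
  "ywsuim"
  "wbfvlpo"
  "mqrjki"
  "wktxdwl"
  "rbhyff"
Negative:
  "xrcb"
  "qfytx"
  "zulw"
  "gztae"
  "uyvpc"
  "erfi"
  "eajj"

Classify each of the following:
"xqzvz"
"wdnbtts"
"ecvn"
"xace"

All 'Positive' examples share one property — length ≥ 6 — and every 'Negative' example lacks it.
"xqzvz": length 5 — does not satisfy this, so Negative.
"wdnbtts": length 7 — fits, so Positive.
"ecvn": length 4 — does not satisfy this, so Negative.
"xace": length 4 — does not satisfy this, so Negative.

Negative, Positive, Negative, Negative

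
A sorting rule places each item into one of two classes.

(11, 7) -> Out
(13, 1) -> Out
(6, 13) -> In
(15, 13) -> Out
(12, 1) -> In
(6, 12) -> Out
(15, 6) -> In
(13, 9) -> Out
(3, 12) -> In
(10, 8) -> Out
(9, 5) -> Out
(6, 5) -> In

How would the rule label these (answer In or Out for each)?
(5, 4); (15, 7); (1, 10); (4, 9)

In, Out, In, In

The distinguishing property — sum is odd — holds for all the 'In' cases and none of the 'Out' cases.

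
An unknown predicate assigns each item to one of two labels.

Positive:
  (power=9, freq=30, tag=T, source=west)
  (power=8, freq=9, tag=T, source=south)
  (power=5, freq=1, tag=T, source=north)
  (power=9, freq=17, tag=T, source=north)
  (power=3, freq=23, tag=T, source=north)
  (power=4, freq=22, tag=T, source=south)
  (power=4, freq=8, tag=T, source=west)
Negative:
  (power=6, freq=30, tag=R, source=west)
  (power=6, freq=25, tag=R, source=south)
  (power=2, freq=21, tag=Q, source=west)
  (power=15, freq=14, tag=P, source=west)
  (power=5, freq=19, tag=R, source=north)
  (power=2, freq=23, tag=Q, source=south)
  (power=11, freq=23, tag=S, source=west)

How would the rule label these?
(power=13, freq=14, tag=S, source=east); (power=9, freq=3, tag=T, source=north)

A rule that fits every label: tag is T — true of each 'Positive' example, false of each 'Negative' one.
(power=13, freq=14, tag=S, source=east) → tag is S → Negative.
(power=9, freq=3, tag=T, source=north) → tag is T → Positive.

Negative, Positive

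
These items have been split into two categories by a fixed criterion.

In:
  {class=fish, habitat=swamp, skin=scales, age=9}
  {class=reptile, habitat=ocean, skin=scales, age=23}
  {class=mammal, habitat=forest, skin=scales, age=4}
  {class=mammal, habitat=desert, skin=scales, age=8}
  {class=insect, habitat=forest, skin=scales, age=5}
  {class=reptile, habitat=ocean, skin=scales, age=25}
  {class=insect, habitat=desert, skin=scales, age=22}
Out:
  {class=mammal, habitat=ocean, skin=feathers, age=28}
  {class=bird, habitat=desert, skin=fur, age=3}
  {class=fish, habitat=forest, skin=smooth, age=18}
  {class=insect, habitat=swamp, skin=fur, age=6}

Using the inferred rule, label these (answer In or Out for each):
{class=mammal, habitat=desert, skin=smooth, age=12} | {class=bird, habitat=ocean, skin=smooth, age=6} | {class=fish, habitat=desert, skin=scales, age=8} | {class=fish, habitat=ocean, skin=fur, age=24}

Out, Out, In, Out

The distinguishing property — skin is scales — holds for all the 'In' cases and none of the 'Out' cases.
{class=mammal, habitat=desert, skin=smooth, age=12}: Out (skin is smooth). {class=bird, habitat=ocean, skin=smooth, age=6}: Out (skin is smooth). {class=fish, habitat=desert, skin=scales, age=8}: In (skin is scales). {class=fish, habitat=ocean, skin=fur, age=24}: Out (skin is fur).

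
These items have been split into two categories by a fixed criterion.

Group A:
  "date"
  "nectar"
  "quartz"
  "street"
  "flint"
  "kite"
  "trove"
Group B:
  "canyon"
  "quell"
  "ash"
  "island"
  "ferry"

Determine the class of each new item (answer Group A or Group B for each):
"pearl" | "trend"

Looking at the examples, the only property every 'Group A' case has and every 'Group B' case lacks is: contains 't'.

Group B, Group A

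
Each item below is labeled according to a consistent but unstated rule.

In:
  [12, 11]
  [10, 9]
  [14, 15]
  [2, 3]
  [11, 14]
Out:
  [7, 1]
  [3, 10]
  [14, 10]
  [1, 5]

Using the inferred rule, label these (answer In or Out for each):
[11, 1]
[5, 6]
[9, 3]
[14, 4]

Out, In, Out, Out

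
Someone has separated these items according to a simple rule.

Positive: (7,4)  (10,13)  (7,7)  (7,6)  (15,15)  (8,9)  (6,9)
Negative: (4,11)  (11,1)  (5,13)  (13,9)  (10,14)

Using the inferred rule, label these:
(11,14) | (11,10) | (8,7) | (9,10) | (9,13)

The pattern is that an item is 'Positive' exactly when: |first − second| ≤ 3.
(11,14): |11−14| = 3, has this property → Positive. (11,10): |11−10| = 1, has this property → Positive. (8,7): |8−7| = 1, has this property → Positive. (9,10): |9−10| = 1, has this property → Positive. (9,13): |9−13| = 4, does not fit → Negative.

Positive, Positive, Positive, Positive, Negative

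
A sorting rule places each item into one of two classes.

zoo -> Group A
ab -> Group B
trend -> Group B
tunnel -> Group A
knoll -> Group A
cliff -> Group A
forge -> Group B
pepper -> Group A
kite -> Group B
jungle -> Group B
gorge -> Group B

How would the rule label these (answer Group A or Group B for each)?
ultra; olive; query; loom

Group B, Group B, Group B, Group A

Checking candidate rules against both groups, what survives is: has a double letter.
ultra: Group B (no doubled letter).
olive: Group B (no doubled letter).
query: Group B (no doubled letter).
loom: Group A ('oo' doubled).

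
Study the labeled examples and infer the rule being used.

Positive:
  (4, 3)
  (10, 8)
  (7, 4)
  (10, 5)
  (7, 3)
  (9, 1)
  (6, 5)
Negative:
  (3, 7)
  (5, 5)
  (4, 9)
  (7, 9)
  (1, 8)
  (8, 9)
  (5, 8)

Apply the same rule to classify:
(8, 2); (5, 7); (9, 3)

'Positive' ⟺ first > second.
Positive: (8, 2), since 8 > 2.
Negative: (5, 7), since 5 < 7.
Positive: (9, 3), since 9 > 3.

Positive, Negative, Positive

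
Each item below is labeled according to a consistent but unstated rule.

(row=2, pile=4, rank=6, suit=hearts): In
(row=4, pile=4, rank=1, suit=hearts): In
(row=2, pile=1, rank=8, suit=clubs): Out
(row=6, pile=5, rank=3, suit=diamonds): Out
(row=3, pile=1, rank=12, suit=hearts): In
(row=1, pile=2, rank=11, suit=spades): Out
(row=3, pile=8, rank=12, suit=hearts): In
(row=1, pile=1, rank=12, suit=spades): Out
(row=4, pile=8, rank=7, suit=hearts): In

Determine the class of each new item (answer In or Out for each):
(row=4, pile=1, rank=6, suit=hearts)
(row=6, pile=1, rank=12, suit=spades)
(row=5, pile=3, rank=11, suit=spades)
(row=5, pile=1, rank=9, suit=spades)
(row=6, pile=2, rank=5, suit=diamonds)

'In' ⟺ suit is hearts.
In: (row=4, pile=1, rank=6, suit=hearts), since suit is hearts.
Out: (row=6, pile=1, rank=12, suit=spades), since suit is spades.
Out: (row=5, pile=3, rank=11, suit=spades), since suit is spades.
Out: (row=5, pile=1, rank=9, suit=spades), since suit is spades.
Out: (row=6, pile=2, rank=5, suit=diamonds), since suit is diamonds.

In, Out, Out, Out, Out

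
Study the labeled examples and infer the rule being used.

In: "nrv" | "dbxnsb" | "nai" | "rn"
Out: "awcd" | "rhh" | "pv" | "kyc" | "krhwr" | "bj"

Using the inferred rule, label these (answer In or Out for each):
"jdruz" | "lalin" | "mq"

Out, In, Out

Looking at the examples, the only property every 'In' case has and every 'Out' case lacks is: contains 'n'.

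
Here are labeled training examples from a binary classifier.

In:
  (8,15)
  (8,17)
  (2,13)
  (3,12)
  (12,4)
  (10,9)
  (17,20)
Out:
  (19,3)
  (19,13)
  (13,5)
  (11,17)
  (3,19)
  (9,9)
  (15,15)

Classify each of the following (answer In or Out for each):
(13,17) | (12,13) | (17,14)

The pattern is that an item is 'In' exactly when: product is even.
(13,17): Out (13·17 = 221). (12,13): In (12·13 = 156). (17,14): In (17·14 = 238).

Out, In, In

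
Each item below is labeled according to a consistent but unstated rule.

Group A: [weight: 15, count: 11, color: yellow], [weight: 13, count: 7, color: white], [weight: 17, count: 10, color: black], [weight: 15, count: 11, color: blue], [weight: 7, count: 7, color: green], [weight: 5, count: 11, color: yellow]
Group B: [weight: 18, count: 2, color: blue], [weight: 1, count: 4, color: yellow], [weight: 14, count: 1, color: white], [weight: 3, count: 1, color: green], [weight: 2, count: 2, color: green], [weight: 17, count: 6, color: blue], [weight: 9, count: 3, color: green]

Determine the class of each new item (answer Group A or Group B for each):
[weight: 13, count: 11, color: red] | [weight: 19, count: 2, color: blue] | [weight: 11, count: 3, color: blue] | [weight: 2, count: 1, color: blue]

Group A, Group B, Group B, Group B

Every 'Group A' example satisfies: count ≥ 7. None of the 'Group B' examples do.
[weight: 13, count: 11, color: red]: count = 11, checks out → Group A. [weight: 19, count: 2, color: blue]: count = 2, does not fit → Group B. [weight: 11, count: 3, color: blue]: count = 3, does not fit → Group B. [weight: 2, count: 1, color: blue]: count = 1, does not fit → Group B.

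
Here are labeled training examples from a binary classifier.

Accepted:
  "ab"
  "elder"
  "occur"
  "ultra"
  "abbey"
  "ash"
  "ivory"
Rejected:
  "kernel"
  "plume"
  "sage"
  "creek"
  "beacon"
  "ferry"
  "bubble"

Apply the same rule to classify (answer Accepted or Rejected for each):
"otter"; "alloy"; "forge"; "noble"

One predicate separates the groups cleanly: starts with a vowel.
"otter" — starts with 'o', hence Accepted.
"alloy" — starts with 'a', hence Accepted.
"forge" — starts with 'f', hence Rejected.
"noble" — starts with 'n', hence Rejected.

Accepted, Accepted, Rejected, Rejected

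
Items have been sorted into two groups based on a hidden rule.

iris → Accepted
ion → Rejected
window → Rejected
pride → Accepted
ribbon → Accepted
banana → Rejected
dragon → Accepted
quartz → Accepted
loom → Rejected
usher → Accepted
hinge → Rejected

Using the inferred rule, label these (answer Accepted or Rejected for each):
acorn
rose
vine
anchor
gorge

Accepted, Accepted, Rejected, Accepted, Accepted

Comparing the two groups points to one rule — contains 'r'.
acorn — has 'r', hence Accepted.
rose — has 'r', hence Accepted.
vine — no 'r', hence Rejected.
anchor — has 'r', hence Accepted.
gorge — has 'r', hence Accepted.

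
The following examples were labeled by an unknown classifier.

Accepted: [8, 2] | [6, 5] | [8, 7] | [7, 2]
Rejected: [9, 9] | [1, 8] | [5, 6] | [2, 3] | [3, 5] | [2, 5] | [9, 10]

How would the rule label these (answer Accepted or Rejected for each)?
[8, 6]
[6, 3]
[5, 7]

Accepted, Accepted, Rejected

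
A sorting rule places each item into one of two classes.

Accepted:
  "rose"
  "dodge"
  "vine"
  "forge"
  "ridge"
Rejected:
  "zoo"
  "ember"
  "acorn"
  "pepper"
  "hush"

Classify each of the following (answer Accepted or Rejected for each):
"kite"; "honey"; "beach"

Accepted, Rejected, Rejected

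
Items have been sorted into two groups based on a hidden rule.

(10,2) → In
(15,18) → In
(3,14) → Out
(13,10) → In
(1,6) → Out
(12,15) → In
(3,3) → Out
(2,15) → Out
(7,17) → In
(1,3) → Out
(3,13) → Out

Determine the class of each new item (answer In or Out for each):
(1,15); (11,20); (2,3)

The simplest hypothesis consistent with all the labels is: first ≥ 6.
(1,15): first 1, doesn't qualify → Out.
(11,20): first 11, fits → In.
(2,3): first 2, doesn't qualify → Out.

Out, In, Out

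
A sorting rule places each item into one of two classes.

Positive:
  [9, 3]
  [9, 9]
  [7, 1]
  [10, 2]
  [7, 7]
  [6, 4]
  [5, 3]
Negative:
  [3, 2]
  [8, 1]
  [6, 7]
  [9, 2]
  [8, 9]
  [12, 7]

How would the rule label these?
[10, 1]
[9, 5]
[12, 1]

Negative, Positive, Negative

The distinguishing property — sum is even — holds for all the 'Positive' cases and none of the 'Negative' cases.
[10, 1] → 10+1 = 11 → Negative.
[9, 5] → 9+5 = 14 → Positive.
[12, 1] → 12+1 = 13 → Negative.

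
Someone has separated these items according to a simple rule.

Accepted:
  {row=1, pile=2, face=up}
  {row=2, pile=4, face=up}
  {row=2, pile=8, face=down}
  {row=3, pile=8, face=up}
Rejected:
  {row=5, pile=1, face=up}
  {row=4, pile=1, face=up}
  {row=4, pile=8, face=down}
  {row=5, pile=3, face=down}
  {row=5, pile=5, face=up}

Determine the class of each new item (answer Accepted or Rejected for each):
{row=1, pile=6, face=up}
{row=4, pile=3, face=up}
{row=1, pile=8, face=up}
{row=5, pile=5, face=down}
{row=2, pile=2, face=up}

The distinguishing property — row ≤ 3 — holds for all the 'Accepted' cases and none of the 'Rejected' cases.
{row=1, pile=6, face=up}: row = 1, qualifies → Accepted. {row=4, pile=3, face=up}: row = 4, doesn't qualify → Rejected. {row=1, pile=8, face=up}: row = 1, qualifies → Accepted. {row=5, pile=5, face=down}: row = 5, doesn't qualify → Rejected. {row=2, pile=2, face=up}: row = 2, qualifies → Accepted.

Accepted, Rejected, Accepted, Rejected, Accepted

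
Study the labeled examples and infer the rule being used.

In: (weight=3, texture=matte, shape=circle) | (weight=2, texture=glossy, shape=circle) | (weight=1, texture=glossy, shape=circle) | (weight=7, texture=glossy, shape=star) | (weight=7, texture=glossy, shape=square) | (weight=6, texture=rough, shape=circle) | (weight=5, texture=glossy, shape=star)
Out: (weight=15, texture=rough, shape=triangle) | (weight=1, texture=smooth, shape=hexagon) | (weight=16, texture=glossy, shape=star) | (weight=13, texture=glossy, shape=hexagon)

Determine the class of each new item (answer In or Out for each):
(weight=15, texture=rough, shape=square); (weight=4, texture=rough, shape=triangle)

The classifier is using: shape is not hexagon AND weight ≤ 7.
(weight=15, texture=rough, shape=square) — shape is square, weight = 15, hence Out.
(weight=4, texture=rough, shape=triangle) — shape is triangle, weight = 4, hence In.

Out, In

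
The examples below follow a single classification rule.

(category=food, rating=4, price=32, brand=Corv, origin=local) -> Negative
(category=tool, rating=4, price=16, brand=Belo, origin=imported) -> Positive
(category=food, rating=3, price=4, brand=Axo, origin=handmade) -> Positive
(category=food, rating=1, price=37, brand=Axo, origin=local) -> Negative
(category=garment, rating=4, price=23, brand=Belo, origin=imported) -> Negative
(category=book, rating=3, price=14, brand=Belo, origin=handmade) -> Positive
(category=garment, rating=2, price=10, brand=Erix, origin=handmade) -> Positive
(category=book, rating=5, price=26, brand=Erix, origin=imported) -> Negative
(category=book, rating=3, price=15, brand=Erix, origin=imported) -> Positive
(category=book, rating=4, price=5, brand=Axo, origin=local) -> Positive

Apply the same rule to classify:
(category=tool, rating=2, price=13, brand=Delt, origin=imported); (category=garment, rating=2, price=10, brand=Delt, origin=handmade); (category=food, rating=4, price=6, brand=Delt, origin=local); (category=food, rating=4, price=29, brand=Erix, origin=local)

Positive, Positive, Positive, Negative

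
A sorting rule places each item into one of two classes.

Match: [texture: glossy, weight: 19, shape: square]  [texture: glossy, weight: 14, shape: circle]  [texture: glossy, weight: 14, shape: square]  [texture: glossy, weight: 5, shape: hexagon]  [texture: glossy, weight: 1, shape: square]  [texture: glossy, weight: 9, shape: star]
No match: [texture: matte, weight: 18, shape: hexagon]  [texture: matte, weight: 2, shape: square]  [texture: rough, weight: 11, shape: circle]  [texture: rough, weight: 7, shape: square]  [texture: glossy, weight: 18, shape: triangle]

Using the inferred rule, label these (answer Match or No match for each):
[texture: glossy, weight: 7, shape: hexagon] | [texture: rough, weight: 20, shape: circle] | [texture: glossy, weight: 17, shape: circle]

Match, No match, Match

The distinguishing property — texture is glossy AND weight ≠ 18 — holds for all the 'Match' cases and none of the 'No match' cases.
[texture: glossy, weight: 7, shape: hexagon]: texture is glossy, weight = 7 — checks out, so Match. [texture: rough, weight: 20, shape: circle]: texture is rough, weight = 20 — fails this test, so No match. [texture: glossy, weight: 17, shape: circle]: texture is glossy, weight = 17 — checks out, so Match.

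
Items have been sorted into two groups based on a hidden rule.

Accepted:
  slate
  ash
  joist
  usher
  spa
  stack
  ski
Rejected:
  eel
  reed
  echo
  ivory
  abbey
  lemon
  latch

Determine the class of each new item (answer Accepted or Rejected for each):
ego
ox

Rejected, Rejected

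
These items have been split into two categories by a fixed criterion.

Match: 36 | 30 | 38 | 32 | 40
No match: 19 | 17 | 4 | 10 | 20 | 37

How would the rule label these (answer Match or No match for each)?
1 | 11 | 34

The classifier is using: even AND at least 30.

No match, No match, Match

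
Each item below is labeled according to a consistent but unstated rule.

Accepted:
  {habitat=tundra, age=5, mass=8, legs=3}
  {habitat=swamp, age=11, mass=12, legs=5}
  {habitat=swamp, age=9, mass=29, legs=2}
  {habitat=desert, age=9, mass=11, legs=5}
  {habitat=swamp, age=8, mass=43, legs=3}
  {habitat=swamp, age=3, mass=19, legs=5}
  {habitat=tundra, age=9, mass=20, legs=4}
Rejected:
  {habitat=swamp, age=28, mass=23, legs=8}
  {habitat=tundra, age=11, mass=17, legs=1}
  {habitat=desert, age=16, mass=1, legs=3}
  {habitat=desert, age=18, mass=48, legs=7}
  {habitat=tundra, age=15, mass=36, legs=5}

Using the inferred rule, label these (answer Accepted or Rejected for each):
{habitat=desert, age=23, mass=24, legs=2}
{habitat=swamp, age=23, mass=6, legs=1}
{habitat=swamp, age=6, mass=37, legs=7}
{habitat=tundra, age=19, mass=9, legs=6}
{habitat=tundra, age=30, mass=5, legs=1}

Rejected, Rejected, Accepted, Rejected, Rejected

One predicate separates the groups cleanly: legs ≥ 2 AND age ≤ 11.
Rejected: {habitat=desert, age=23, mass=24, legs=2}, since legs = 2, age = 23. Rejected: {habitat=swamp, age=23, mass=6, legs=1}, since legs = 1, age = 23. Accepted: {habitat=swamp, age=6, mass=37, legs=7}, since legs = 7, age = 6. Rejected: {habitat=tundra, age=19, mass=9, legs=6}, since legs = 6, age = 19. Rejected: {habitat=tundra, age=30, mass=5, legs=1}, since legs = 1, age = 30.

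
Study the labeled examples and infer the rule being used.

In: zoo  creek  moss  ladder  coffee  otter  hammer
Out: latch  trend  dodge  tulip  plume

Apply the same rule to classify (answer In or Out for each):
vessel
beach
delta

The classifier is using: has a double letter.
vessel: 'ss' doubled, passes → In.
beach: no doubled letter, does not pass → Out.
delta: no doubled letter, does not pass → Out.

In, Out, Out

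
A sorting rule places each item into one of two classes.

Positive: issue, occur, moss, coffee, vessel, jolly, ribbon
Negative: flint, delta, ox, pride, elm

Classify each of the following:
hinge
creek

The rule appears to be: has a double letter.
hinge: no doubled letter, does not satisfy this → Negative.
creek: 'ee' doubled, checks out → Positive.

Negative, Positive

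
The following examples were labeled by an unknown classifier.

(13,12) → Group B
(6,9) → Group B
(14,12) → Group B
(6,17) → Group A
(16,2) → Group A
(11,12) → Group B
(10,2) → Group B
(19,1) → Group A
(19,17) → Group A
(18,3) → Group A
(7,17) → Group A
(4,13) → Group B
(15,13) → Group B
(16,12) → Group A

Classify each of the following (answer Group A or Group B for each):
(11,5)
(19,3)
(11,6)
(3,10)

The classifier is using: max ≥ 16.

Group B, Group A, Group B, Group B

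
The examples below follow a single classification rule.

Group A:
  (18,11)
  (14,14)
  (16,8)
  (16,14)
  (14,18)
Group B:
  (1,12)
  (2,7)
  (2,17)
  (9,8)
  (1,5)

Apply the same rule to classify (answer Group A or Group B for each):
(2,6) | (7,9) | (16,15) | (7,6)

Group B, Group B, Group A, Group B

'Group A' ⟺ sum ≥ 24.
(2,6) — 2+6 = 8, hence Group B. (7,9) — 7+9 = 16, hence Group B. (16,15) — 16+15 = 31, hence Group A. (7,6) — 7+6 = 13, hence Group B.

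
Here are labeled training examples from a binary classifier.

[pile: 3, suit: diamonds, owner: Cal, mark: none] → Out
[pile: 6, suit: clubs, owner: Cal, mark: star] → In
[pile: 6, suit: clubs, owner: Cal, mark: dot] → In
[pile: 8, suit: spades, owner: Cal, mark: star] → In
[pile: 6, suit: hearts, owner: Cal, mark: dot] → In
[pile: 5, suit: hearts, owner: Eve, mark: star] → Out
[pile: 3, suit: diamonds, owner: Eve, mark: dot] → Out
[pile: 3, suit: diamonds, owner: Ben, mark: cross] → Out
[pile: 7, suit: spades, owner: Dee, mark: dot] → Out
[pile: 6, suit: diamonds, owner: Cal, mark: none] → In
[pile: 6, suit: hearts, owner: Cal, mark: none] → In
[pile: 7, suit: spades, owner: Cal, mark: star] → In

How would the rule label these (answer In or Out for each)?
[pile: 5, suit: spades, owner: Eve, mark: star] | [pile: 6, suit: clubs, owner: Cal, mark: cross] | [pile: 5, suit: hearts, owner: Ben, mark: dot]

Out, In, Out

The classifier is using: owner is Cal AND pile ≥ 5.
[pile: 5, suit: spades, owner: Eve, mark: star] → owner is Eve, pile = 5 → Out. [pile: 6, suit: clubs, owner: Cal, mark: cross] → owner is Cal, pile = 6 → In. [pile: 5, suit: hearts, owner: Ben, mark: dot] → owner is Ben, pile = 5 → Out.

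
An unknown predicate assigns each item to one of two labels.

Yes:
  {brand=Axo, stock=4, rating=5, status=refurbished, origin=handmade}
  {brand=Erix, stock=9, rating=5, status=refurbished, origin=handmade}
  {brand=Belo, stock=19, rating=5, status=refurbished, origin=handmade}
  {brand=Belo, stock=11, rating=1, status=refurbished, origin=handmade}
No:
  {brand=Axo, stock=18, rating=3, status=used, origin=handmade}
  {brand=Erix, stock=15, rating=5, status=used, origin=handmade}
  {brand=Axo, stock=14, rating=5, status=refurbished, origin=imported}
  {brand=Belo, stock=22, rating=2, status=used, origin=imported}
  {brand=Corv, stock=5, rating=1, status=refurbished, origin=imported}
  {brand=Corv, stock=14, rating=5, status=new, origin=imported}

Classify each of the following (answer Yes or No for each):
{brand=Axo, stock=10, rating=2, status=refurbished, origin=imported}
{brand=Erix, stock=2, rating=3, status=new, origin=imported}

One predicate separates the groups cleanly: origin is handmade AND status is refurbished.

No, No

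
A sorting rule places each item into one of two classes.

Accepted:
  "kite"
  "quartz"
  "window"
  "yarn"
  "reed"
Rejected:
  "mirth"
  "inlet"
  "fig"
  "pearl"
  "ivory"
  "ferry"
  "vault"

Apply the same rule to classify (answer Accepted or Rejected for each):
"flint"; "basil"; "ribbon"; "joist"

Rejected, Rejected, Accepted, Rejected

Comparing the two groups points to one rule — even length.
"flint": Rejected (length 5).
"basil": Rejected (length 5).
"ribbon": Accepted (length 6).
"joist": Rejected (length 5).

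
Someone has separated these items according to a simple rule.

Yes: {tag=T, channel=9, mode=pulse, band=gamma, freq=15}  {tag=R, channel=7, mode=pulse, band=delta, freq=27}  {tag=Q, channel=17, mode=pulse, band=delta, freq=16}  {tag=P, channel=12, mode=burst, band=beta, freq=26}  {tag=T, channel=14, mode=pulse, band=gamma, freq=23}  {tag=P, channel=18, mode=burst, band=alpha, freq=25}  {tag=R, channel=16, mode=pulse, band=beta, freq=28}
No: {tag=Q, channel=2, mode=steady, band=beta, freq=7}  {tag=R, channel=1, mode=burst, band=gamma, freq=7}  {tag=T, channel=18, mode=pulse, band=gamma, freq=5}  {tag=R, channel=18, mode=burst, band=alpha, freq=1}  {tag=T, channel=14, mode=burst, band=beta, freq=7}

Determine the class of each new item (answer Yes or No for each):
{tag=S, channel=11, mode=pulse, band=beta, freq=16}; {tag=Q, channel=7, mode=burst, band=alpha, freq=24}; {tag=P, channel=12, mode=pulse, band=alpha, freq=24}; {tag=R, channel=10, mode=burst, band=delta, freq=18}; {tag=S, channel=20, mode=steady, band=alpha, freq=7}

The rule appears to be: freq ≥ 15.
{tag=S, channel=11, mode=pulse, band=beta, freq=16} → freq = 16 → Yes. {tag=Q, channel=7, mode=burst, band=alpha, freq=24} → freq = 24 → Yes. {tag=P, channel=12, mode=pulse, band=alpha, freq=24} → freq = 24 → Yes. {tag=R, channel=10, mode=burst, band=delta, freq=18} → freq = 18 → Yes. {tag=S, channel=20, mode=steady, band=alpha, freq=7} → freq = 7 → No.

Yes, Yes, Yes, Yes, No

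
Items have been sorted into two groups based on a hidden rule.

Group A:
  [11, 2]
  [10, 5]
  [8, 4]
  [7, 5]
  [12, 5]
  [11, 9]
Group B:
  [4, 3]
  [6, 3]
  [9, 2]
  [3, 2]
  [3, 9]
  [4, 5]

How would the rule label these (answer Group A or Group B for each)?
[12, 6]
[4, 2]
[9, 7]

The simplest hypothesis consistent with all the labels is: first > second AND sum ≥ 12.
[12, 6]: 12 > 6, 12+6 = 18 — meets the rule, so Group A.
[4, 2]: 4 > 2, 4+2 = 6 — does not fit, so Group B.
[9, 7]: 9 > 7, 9+7 = 16 — meets the rule, so Group A.

Group A, Group B, Group A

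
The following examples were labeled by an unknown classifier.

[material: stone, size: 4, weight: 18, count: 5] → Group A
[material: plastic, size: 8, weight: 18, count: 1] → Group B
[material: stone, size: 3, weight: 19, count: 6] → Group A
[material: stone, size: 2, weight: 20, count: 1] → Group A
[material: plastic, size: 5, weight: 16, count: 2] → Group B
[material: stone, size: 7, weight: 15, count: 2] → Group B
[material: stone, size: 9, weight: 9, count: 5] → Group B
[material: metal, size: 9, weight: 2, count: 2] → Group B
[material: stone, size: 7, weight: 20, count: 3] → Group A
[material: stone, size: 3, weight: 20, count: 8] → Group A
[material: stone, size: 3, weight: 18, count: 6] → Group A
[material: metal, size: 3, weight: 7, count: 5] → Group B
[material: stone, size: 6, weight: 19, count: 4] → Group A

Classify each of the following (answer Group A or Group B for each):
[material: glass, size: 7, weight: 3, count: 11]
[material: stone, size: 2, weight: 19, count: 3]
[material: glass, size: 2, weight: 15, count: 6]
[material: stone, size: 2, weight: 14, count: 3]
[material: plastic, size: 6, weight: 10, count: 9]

Group B, Group A, Group B, Group B, Group B

A rule that fits every label: material is stone AND weight ≥ 16 — true of each 'Group A' example, false of each 'Group B' one.
Group B: [material: glass, size: 7, weight: 3, count: 11], since material is glass, weight = 3. Group A: [material: stone, size: 2, weight: 19, count: 3], since material is stone, weight = 19. Group B: [material: glass, size: 2, weight: 15, count: 6], since material is glass, weight = 15. Group B: [material: stone, size: 2, weight: 14, count: 3], since material is stone, weight = 14. Group B: [material: plastic, size: 6, weight: 10, count: 9], since material is plastic, weight = 10.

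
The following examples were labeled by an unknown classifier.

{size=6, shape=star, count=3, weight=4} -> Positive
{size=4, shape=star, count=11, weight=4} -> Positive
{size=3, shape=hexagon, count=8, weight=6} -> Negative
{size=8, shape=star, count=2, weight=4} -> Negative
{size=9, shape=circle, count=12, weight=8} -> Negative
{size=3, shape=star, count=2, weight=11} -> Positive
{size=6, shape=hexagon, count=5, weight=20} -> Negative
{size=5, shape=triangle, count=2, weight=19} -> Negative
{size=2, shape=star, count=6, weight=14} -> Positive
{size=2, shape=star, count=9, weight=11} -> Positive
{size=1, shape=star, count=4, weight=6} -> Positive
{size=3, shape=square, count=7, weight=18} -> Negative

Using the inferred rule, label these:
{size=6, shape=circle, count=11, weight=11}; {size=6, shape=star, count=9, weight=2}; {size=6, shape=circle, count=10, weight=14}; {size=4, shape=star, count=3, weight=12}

Negative, Positive, Negative, Positive

The pattern is that an item is 'Positive' exactly when: shape is star AND size ≤ 6.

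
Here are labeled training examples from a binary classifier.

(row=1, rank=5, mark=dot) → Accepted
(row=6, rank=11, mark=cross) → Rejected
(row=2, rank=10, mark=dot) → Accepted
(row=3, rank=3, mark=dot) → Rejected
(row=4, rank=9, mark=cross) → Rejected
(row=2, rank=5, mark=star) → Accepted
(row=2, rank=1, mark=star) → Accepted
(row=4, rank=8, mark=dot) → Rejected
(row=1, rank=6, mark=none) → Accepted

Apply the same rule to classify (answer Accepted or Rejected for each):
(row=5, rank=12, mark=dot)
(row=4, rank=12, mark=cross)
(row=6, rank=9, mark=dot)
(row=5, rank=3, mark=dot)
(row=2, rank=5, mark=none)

The distinguishing property — row ≤ 2 — holds for all the 'Accepted' cases and none of the 'Rejected' cases.
(row=5, rank=12, mark=dot) → row = 5 → Rejected.
(row=4, rank=12, mark=cross) → row = 4 → Rejected.
(row=6, rank=9, mark=dot) → row = 6 → Rejected.
(row=5, rank=3, mark=dot) → row = 5 → Rejected.
(row=2, rank=5, mark=none) → row = 2 → Accepted.

Rejected, Rejected, Rejected, Rejected, Accepted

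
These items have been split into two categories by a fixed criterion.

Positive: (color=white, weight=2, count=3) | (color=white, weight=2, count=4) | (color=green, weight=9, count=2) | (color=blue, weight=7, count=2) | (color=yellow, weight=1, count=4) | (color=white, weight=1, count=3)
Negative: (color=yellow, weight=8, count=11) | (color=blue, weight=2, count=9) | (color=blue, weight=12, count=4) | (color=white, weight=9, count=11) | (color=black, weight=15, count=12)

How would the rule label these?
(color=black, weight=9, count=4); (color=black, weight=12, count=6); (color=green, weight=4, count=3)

The simplest hypothesis consistent with all the labels is: count ≤ 4 AND weight ≤ 9.
(color=black, weight=9, count=4) → count = 4, weight = 9 → Positive.
(color=black, weight=12, count=6) → count = 6, weight = 12 → Negative.
(color=green, weight=4, count=3) → count = 3, weight = 4 → Positive.

Positive, Negative, Positive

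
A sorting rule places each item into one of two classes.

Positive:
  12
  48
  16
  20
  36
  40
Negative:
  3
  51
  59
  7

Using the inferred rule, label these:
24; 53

The common property of the 'Positive' items is: even. No 'Negative' item has it.
24 → 24 is even → Positive. 53 → 53 is odd → Negative.

Positive, Negative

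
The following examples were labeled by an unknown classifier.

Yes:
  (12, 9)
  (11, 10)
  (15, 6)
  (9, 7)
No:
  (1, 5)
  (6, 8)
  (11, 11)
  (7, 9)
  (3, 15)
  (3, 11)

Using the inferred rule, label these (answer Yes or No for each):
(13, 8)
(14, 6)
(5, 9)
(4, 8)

Yes, Yes, No, No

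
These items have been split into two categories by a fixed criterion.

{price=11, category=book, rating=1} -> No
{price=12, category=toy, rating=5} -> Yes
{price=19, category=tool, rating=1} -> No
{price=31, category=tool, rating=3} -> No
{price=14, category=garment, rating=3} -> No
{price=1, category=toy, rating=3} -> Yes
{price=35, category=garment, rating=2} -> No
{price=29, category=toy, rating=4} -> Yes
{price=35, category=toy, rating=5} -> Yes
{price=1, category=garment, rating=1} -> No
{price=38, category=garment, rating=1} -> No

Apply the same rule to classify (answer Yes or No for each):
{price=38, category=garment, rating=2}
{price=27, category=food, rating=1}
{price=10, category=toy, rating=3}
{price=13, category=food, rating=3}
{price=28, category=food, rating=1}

The simplest hypothesis consistent with all the labels is: category is toy.

No, No, Yes, No, No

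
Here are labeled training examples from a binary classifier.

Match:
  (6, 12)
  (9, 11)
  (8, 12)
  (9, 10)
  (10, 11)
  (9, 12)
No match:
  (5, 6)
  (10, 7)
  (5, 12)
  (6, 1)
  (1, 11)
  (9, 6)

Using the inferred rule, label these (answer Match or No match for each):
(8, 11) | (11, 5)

The rule appears to be: sum ≥ 18.
Match: (8, 11), since 8+11 = 19.
No match: (11, 5), since 11+5 = 16.

Match, No match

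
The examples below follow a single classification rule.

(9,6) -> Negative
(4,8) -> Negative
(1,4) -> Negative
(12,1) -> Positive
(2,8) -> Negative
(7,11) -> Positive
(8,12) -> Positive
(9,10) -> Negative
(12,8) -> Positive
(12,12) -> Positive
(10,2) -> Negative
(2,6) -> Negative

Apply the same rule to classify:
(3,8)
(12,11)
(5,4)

Rule: max ≥ 11. This holds for each 'Positive' example and fails for each 'Negative' one.
(3,8) — max 8, hence Negative. (12,11) — max 12, hence Positive. (5,4) — max 5, hence Negative.

Negative, Positive, Negative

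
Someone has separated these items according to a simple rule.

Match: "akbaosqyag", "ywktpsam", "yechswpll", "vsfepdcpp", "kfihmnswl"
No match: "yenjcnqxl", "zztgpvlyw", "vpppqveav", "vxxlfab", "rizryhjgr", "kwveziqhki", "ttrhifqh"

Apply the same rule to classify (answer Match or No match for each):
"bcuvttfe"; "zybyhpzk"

No match, No match

The classifier is using: contains 's'.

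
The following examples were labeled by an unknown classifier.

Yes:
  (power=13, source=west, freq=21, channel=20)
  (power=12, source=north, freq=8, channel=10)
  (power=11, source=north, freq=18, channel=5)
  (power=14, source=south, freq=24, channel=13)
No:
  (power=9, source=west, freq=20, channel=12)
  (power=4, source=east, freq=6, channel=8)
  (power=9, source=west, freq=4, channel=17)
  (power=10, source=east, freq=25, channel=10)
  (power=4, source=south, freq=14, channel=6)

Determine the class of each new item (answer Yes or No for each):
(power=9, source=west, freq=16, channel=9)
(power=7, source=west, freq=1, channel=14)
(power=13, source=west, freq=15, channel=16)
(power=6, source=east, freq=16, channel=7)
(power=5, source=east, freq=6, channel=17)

No, No, Yes, No, No

The rule appears to be: power ≥ 11.
(power=9, source=west, freq=16, channel=9) — power = 9, hence No. (power=7, source=west, freq=1, channel=14) — power = 7, hence No. (power=13, source=west, freq=15, channel=16) — power = 13, hence Yes. (power=6, source=east, freq=16, channel=7) — power = 6, hence No. (power=5, source=east, freq=6, channel=17) — power = 5, hence No.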